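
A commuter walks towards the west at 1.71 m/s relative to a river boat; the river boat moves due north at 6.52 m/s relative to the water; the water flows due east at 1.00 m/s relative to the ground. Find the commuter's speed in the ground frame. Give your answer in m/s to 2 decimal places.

6.56 m/s

In east/north components (m/s): commuter relative to river boat = (-1.710, 0.000); river boat relative to water = (0.000, 6.520); water relative to ground = (1.000, 0.000).
Sum = (-0.710, 6.520) m/s.
Speed = |(-0.710, 6.520)| = 6.559 m/s.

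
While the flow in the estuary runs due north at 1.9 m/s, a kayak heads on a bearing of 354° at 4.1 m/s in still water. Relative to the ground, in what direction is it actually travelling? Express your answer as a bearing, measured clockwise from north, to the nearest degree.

356°

Taking east as x and north as y: velocity relative to the water = (-0.429, 4.078) m/s; the water relative to ground = (0.000, 1.900) m/s.
Velocity relative to ground = (-0.429, 4.078) + (0.000, 1.900) = (-0.429, 5.978) m/s.
Bearing = atan2(-0.43, 5.98) = 355.90° clockwise from north.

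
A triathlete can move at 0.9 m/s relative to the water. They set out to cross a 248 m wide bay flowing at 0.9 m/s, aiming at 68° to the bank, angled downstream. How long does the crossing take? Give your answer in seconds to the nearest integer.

297 s

The component of the triathlete's velocity perpendicular to the bank is 0.9 × sin 68° = 0.834 m/s.
The flow acts along the bank and has no component across it.
Time = 248 / 0.834 = 297.196 s.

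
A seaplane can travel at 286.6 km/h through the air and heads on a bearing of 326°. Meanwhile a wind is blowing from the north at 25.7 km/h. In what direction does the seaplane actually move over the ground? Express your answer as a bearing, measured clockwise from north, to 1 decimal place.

322.9°

Taking east as x and north as y: velocity relative to the air = (-160.265, 237.602) km/h; the air relative to ground = (0.000, -25.700) km/h.
Velocity relative to ground = (-160.265, 237.602) + (0.000, -25.700) = (-160.265, 211.902) km/h.
Bearing = atan2(-160.26, 211.90) = 322.90° clockwise from north.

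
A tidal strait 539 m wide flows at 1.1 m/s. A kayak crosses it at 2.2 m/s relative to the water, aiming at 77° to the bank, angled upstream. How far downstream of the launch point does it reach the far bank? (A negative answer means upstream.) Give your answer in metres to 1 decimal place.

Perpendicular speed = 2.144 m/s; crossing time = 539 / 2.144 = 251.445 s.
Net downstream speed = 0.605 m/s.
Drift = 0.605 × 251.445 = 152.151 m (downstream).

152.2 m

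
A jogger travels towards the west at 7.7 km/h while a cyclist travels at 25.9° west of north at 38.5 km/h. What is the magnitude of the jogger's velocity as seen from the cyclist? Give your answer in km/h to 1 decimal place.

35.8 km/h

Taking east as x and north as y: jogger velocity = (-7.700, 0.000) km/h; cyclist velocity = (-16.817, 34.633) km/h.
Velocity of jogger relative to cyclist = (-7.700, 0.000) − (-16.817, 34.633) = (9.117, -34.633) km/h.
Magnitude = |(9.117, -34.633)| = 35.813 km/h.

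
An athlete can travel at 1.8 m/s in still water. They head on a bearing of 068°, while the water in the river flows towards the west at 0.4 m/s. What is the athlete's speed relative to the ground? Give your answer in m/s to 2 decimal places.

Taking east as x and north as y: velocity relative to the water = (1.669, 0.674) m/s; the water relative to ground = (-0.400, 0.000) m/s.
Velocity relative to ground = (1.669, 0.674) + (-0.400, 0.000) = (1.269, 0.674) m/s.
Speed = |(1.269, 0.674)| = 1.437 m/s.

1.44 m/s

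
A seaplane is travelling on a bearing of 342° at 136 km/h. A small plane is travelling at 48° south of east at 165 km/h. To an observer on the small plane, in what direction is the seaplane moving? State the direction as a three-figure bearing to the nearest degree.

329°

Taking east as x and north as y: seaplane velocity = (-42.026, 129.344) km/h; small plane velocity = (110.407, -122.619) km/h.
Velocity of seaplane relative to small plane = (-42.026, 129.344) − (110.407, -122.619) = (-152.433, 251.963) km/h.
Bearing = atan2(-152.43, 251.96) = 328.83° clockwise from north.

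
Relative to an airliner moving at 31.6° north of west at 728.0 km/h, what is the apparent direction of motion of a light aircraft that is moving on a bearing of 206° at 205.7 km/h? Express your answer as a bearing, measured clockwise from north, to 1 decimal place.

Taking east as x and north as y: light aircraft velocity = (-90.173, -184.882) km/h; airliner velocity = (-620.057, 381.462) km/h.
Velocity of light aircraft relative to airliner = (-90.173, -184.882) − (-620.057, 381.462) = (529.884, -566.344) km/h.
Bearing = atan2(529.88, -566.34) = 136.90° clockwise from north.

136.9°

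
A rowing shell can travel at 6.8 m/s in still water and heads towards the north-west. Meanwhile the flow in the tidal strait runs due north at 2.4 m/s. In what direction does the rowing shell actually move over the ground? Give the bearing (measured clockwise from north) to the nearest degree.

326°

Taking east as x and north as y: velocity relative to the water = (-4.808, 4.808) m/s; the water relative to ground = (0.000, 2.400) m/s.
Velocity relative to ground = (-4.808, 4.808) + (0.000, 2.400) = (-4.808, 7.208) m/s.
Bearing = atan2(-4.81, 7.21) = 326.29° clockwise from north.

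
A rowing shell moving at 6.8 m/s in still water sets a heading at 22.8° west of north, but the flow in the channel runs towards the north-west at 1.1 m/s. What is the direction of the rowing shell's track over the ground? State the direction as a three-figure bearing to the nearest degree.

334°

Taking east as x and north as y: velocity relative to the water = (-2.635, 6.269) m/s; the water relative to ground = (-0.778, 0.778) m/s.
Velocity relative to ground = (-2.635, 6.269) + (-0.778, 0.778) = (-3.413, 7.046) m/s.
Bearing = atan2(-3.41, 7.05) = 334.16° clockwise from north.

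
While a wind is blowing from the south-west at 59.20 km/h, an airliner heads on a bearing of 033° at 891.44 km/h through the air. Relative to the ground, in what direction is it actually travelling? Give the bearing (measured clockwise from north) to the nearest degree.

034°

Taking east as x and north as y: velocity relative to the air = (485.513, 747.624) km/h; the air relative to ground = (41.861, 41.861) km/h.
Velocity relative to ground = (485.513, 747.624) + (41.861, 41.861) = (527.374, 789.485) km/h.
Bearing = atan2(527.37, 789.49) = 33.74° clockwise from north.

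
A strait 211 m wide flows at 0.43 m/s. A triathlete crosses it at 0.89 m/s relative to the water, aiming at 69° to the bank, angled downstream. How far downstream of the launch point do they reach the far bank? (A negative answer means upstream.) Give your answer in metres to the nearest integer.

Perpendicular speed = 0.831 m/s; crossing time = 211 / 0.831 = 253.946 s.
Net downstream speed = 0.749 m/s.
Drift = 0.749 × 253.946 = 190.192 m (downstream).

190 m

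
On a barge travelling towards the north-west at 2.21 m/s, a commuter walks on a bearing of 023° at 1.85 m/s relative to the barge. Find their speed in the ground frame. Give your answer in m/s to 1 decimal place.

Taking east as x and north as y: barge velocity = (-1.563, 1.563) m/s; commuter velocity relative to barge = (0.723, 1.703) m/s.
Velocity relative to ground = (-1.563, 1.563) + (0.723, 1.703) = (-0.840, 3.266) m/s.
Speed = |(-0.840, 3.266)| = 3.372 m/s.

3.4 m/s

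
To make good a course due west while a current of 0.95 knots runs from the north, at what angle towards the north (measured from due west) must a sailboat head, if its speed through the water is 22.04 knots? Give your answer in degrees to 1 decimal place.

The current pushes perpendicular to the desired track; the heading must have a component into the current equal to 0.95 knots: 22.04 sin θ = 0.95.
sin θ = 0.0431, so θ = 2.470°.

2.5°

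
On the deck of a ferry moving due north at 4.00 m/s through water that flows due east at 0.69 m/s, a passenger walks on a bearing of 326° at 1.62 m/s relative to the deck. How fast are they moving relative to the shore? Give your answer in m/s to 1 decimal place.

In east/north components (m/s): passenger relative to ferry = (-0.906, 1.343); ferry relative to water = (0.000, 4.000); water relative to ground = (0.690, 0.000).
Sum = (-0.216, 5.343) m/s.
Speed = |(-0.216, 5.343)| = 5.347 m/s.

5.3 m/s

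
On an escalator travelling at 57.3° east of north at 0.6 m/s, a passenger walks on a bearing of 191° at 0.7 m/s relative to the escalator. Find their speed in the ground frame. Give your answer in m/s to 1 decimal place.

0.5 m/s

Taking east as x and north as y: escalator velocity = (0.505, 0.324) m/s; passenger velocity relative to escalator = (-0.134, -0.687) m/s.
Velocity relative to ground = (0.505, 0.324) + (-0.134, -0.687) = (0.371, -0.363) m/s.
Speed = |(0.371, -0.363)| = 0.519 m/s.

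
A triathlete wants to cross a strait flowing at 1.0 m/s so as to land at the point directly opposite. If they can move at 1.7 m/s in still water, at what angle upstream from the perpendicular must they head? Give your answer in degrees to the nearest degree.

To cancel the current, the upstream component of the triathlete's velocity must equal the flow: 1.7 sin θ = 1.0.
sin θ = 1.0 / 1.7 = 0.5882.
θ = arcsin(0.5882) = 36.032°.

36°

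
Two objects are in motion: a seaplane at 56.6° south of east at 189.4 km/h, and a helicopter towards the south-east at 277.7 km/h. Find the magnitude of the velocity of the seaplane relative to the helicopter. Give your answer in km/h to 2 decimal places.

Taking east as x and north as y: seaplane velocity = (104.261, -158.120) km/h; helicopter velocity = (196.364, -196.364) km/h.
Velocity of seaplane relative to helicopter = (104.261, -158.120) − (196.364, -196.364) = (-92.103, 38.243) km/h.
Magnitude = |(-92.103, 38.243)| = 99.727 km/h.

99.73 km/h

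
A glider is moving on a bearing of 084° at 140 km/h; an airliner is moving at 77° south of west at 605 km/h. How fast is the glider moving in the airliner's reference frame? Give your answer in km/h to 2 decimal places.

663.91 km/h

Taking east as x and north as y: glider velocity = (139.233, 14.634) km/h; airliner velocity = (-136.095, -589.494) km/h.
Velocity of glider relative to airliner = (139.233, 14.634) − (-136.095, -589.494) = (275.328, 604.128) km/h.
Magnitude = |(275.328, 604.128)| = 663.910 km/h.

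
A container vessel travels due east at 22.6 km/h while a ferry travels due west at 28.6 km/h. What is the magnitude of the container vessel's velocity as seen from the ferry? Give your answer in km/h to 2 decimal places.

Taking east as x and north as y: container vessel velocity = (22.600, 0.000) km/h; ferry velocity = (-28.600, 0.000) km/h.
Velocity of container vessel relative to ferry = (22.600, 0.000) − (-28.600, 0.000) = (51.200, 0.000) km/h.
Magnitude = |(51.200, 0.000)| = 51.200 km/h.

51.20 km/h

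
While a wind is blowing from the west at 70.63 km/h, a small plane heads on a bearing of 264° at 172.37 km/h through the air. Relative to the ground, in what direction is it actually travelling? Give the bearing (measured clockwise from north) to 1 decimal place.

Taking east as x and north as y: velocity relative to the air = (-171.426, -18.018) km/h; the air relative to ground = (70.630, 0.000) km/h.
Velocity relative to ground = (-171.426, -18.018) + (70.630, 0.000) = (-100.796, -18.018) km/h.
Bearing = atan2(-100.80, -18.02) = 259.87° clockwise from north.

259.9°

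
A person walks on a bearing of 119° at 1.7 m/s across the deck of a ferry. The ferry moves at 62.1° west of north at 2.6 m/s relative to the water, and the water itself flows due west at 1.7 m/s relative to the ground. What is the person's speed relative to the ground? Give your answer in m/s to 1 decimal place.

In east/north components (m/s): person relative to ferry = (1.487, -0.824); ferry relative to water = (-2.298, 1.217); water relative to ground = (-1.700, 0.000).
Sum = (-2.511, 0.392) m/s.
Speed = |(-2.511, 0.392)| = 2.541 m/s.

2.5 m/s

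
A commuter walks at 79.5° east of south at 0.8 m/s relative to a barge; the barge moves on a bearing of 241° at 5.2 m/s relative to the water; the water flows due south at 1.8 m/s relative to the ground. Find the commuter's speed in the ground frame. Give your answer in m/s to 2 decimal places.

In east/north components (m/s): commuter relative to barge = (0.787, -0.146); barge relative to water = (-4.548, -2.521); water relative to ground = (0.000, -1.800).
Sum = (-3.761, -4.467) m/s.
Speed = |(-3.761, -4.467)| = 5.840 m/s.

5.84 m/s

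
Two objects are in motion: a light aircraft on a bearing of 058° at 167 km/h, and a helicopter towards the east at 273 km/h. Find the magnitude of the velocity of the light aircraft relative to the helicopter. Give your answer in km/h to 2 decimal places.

Taking east as x and north as y: light aircraft velocity = (141.624, 88.497) km/h; helicopter velocity = (273.000, 0.000) km/h.
Velocity of light aircraft relative to helicopter = (141.624, 88.497) − (273.000, 0.000) = (-131.376, 88.497) km/h.
Magnitude = |(-131.376, 88.497)| = 158.402 km/h.

158.40 km/h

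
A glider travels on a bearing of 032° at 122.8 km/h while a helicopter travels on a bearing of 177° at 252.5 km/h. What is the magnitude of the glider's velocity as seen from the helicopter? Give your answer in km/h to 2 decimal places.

360.05 km/h

Taking east as x and north as y: glider velocity = (65.074, 104.140) km/h; helicopter velocity = (13.215, -252.154) km/h.
Velocity of glider relative to helicopter = (65.074, 104.140) − (13.215, -252.154) = (51.859, 356.294) km/h.
Magnitude = |(51.859, 356.294)| = 360.049 km/h.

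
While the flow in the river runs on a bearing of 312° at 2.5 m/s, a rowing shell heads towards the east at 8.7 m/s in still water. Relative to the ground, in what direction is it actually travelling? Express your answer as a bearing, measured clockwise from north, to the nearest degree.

076°

Taking east as x and north as y: velocity relative to the water = (8.700, 0.000) m/s; the water relative to ground = (-1.858, 1.673) m/s.
Velocity relative to ground = (8.700, 0.000) + (-1.858, 1.673) = (6.842, 1.673) m/s.
Bearing = atan2(6.84, 1.67) = 76.26° clockwise from north.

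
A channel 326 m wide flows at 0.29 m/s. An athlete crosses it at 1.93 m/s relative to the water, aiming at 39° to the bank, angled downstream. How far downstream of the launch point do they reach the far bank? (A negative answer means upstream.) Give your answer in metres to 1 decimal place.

Perpendicular speed = 1.215 m/s; crossing time = 326 / 1.215 = 268.404 s.
Net downstream speed = 1.790 m/s.
Drift = 1.790 × 268.404 = 480.414 m (downstream).

480.4 m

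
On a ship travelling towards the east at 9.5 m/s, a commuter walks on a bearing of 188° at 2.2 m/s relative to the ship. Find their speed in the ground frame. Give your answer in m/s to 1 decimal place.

Taking east as x and north as y: ship velocity = (9.500, 0.000) m/s; commuter velocity relative to ship = (-0.306, -2.179) m/s.
Velocity relative to ground = (9.500, 0.000) + (-0.306, -2.179) = (9.194, -2.179) m/s.
Speed = |(9.194, -2.179)| = 9.448 m/s.

9.4 m/s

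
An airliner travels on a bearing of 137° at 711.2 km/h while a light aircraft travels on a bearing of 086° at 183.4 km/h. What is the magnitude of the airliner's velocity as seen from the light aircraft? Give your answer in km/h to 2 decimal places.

612.59 km/h

Taking east as x and north as y: airliner velocity = (485.037, -520.139) km/h; light aircraft velocity = (182.953, 12.793) km/h.
Velocity of airliner relative to light aircraft = (485.037, -520.139) − (182.953, 12.793) = (302.084, -532.932) km/h.
Magnitude = |(302.084, -532.932)| = 612.594 km/h.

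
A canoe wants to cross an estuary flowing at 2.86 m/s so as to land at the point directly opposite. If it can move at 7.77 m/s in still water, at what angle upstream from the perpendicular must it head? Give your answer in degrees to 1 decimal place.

To cancel the current, the upstream component of the canoe's velocity must equal the flow: 7.77 sin θ = 2.86.
sin θ = 2.86 / 7.77 = 0.3681.
θ = arcsin(0.3681) = 21.597°.

21.6°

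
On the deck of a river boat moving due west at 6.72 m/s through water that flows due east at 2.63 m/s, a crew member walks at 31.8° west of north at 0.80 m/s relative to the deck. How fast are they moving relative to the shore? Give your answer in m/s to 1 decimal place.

4.6 m/s

In east/north components (m/s): crew member relative to river boat = (-0.422, 0.680); river boat relative to water = (-6.720, 0.000); water relative to ground = (2.630, 0.000).
Sum = (-4.512, 0.680) m/s.
Speed = |(-4.512, 0.680)| = 4.563 m/s.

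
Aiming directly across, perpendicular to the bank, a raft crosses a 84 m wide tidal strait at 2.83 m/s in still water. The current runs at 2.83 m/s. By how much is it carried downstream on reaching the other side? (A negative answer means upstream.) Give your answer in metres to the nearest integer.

Perpendicular speed = 2.830 m/s; crossing time = 84 / 2.830 = 29.682 s.
Net downstream speed = 2.830 m/s.
Drift = 2.830 × 29.682 = 84.000 m (downstream).

84 m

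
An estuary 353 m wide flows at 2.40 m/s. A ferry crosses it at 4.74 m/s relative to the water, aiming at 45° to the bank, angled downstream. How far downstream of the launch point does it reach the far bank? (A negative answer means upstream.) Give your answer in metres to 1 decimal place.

605.8 m

Perpendicular speed = 3.352 m/s; crossing time = 353 / 3.352 = 105.320 s.
Net downstream speed = 5.752 m/s.
Drift = 5.752 × 105.320 = 605.768 m (downstream).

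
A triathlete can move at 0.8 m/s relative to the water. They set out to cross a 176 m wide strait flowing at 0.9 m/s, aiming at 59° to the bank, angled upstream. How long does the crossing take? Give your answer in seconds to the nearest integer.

257 s

The component of the triathlete's velocity perpendicular to the bank is 0.8 × sin 59° = 0.686 m/s.
Only the cross-stream component determines the crossing time; the current contributes nothing perpendicular to the bank.
Time = 176 / 0.686 = 256.659 s.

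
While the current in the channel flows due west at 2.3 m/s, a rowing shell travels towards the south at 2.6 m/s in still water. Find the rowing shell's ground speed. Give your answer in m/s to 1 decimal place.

3.5 m/s

Taking east as x and north as y: velocity relative to the water = (0.000, -2.600) m/s; the water relative to ground = (-2.300, 0.000) m/s.
Velocity relative to ground = (0.000, -2.600) + (-2.300, 0.000) = (-2.300, -2.600) m/s.
Speed = |(-2.300, -2.600)| = 3.471 m/s.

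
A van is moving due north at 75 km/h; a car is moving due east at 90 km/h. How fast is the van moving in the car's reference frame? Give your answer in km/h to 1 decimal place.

Taking east as x and north as y: van velocity = (0.000, 75.000) km/h; car velocity = (90.000, 0.000) km/h.
Velocity of van relative to car = (0.000, 75.000) − (90.000, 0.000) = (-90.000, 75.000) km/h.
Magnitude = |(-90.000, 75.000)| = 117.154 km/h.

117.2 km/h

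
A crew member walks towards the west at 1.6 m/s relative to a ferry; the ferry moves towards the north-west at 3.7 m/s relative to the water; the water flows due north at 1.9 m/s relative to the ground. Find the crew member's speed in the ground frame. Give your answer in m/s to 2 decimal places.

In east/north components (m/s): crew member relative to ferry = (-1.600, 0.000); ferry relative to water = (-2.616, 2.616); water relative to ground = (0.000, 1.900).
Sum = (-4.216, 4.516) m/s.
Speed = |(-4.216, 4.516)| = 6.179 m/s.

6.18 m/s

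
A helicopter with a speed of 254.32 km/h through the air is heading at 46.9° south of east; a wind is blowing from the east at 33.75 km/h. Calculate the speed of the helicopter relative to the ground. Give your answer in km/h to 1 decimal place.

232.6 km/h

Taking east as x and north as y: velocity relative to the air = (173.770, -185.695) km/h; the air relative to ground = (-33.750, 0.000) km/h.
Velocity relative to ground = (173.770, -185.695) + (-33.750, 0.000) = (140.020, -185.695) km/h.
Speed = |(140.020, -185.695)| = 232.569 km/h.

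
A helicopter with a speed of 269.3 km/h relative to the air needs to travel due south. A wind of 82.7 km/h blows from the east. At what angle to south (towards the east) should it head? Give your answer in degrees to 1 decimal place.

The wind pushes perpendicular to the desired track; the heading must have a component into the wind equal to 82.7 km/h: 269.3 sin θ = 82.7.
sin θ = 0.3071, so θ = 17.884°.

17.9°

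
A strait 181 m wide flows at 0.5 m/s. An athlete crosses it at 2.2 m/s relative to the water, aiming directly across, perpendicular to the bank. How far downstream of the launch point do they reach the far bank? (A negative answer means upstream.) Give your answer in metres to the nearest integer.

41 m

Perpendicular speed = 2.200 m/s; crossing time = 181 / 2.200 = 82.273 s.
Net downstream speed = 0.500 m/s.
Drift = 0.500 × 82.273 = 41.136 m (downstream).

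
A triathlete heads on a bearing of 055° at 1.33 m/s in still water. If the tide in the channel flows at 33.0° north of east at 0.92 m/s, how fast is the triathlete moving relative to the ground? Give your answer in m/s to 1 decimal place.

2.2 m/s

Taking east as x and north as y: velocity relative to the water = (1.089, 0.763) m/s; the water relative to ground = (0.772, 0.501) m/s.
Velocity relative to ground = (1.089, 0.763) + (0.772, 0.501) = (1.861, 1.264) m/s.
Speed = |(1.861, 1.264)| = 2.250 m/s.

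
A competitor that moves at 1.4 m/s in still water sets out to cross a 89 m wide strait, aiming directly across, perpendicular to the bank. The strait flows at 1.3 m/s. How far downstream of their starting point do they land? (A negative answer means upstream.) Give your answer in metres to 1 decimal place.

Perpendicular speed = 1.400 m/s; crossing time = 89 / 1.400 = 63.571 s.
Net downstream speed = 1.300 m/s.
Drift = 1.300 × 63.571 = 82.643 m (downstream).

82.6 m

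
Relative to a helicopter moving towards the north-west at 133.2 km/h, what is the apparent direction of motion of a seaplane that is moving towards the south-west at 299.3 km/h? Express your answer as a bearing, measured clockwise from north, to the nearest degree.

Taking east as x and north as y: seaplane velocity = (-211.637, -211.637) km/h; helicopter velocity = (-94.187, 94.187) km/h.
Velocity of seaplane relative to helicopter = (-211.637, -211.637) − (-94.187, 94.187) = (-117.450, -305.824) km/h.
Bearing = atan2(-117.45, -305.82) = 201.01° clockwise from north.

201°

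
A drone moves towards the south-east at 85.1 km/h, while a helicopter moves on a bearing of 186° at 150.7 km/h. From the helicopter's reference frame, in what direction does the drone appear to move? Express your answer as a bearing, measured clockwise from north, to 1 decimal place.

040.2°

Taking east as x and north as y: drone velocity = (60.175, -60.175) km/h; helicopter velocity = (-15.752, -149.874) km/h.
Velocity of drone relative to helicopter = (60.175, -60.175) − (-15.752, -149.874) = (75.927, 89.700) km/h.
Bearing = atan2(75.93, 89.70) = 40.25° clockwise from north.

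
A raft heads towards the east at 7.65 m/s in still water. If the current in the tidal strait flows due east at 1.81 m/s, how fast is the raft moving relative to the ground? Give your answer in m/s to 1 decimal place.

9.5 m/s

Taking east as x and north as y: velocity relative to the water = (7.650, 0.000) m/s; the water relative to ground = (1.810, 0.000) m/s.
Velocity relative to ground = (7.650, 0.000) + (1.810, 0.000) = (9.460, 0.000) m/s.
Speed = |(9.460, 0.000)| = 9.460 m/s.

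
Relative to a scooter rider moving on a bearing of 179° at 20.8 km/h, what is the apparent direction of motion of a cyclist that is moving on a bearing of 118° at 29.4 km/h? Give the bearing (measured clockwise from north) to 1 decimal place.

Taking east as x and north as y: cyclist velocity = (25.959, -13.802) km/h; scooter rider velocity = (0.363, -20.797) km/h.
Velocity of cyclist relative to scooter rider = (25.959, -13.802) − (0.363, -20.797) = (25.596, 6.994) km/h.
Bearing = atan2(25.60, 6.99) = 74.72° clockwise from north.

074.7°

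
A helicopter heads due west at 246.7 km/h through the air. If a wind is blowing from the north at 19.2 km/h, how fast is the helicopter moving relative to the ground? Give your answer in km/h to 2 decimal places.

247.45 km/h

Taking east as x and north as y: velocity relative to the air = (-246.700, 0.000) km/h; the air relative to ground = (0.000, -19.200) km/h.
Velocity relative to ground = (-246.700, 0.000) + (0.000, -19.200) = (-246.700, -19.200) km/h.
Speed = |(-246.700, -19.200)| = 247.446 km/h.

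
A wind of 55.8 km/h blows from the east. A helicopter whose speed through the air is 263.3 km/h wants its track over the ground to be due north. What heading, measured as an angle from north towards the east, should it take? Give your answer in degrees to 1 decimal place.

12.2°

The wind pushes perpendicular to the desired track; the heading must have a component into the wind equal to 55.8 km/h: 263.3 sin θ = 55.8.
sin θ = 0.2119, so θ = 12.235°.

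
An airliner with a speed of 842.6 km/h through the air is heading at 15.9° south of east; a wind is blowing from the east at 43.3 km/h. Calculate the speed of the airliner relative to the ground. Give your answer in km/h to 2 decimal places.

801.04 km/h

Taking east as x and north as y: velocity relative to the air = (810.363, -230.838) km/h; the air relative to ground = (-43.300, 0.000) km/h.
Velocity relative to ground = (810.363, -230.838) + (-43.300, 0.000) = (767.063, -230.838) km/h.
Speed = |(767.063, -230.838)| = 801.044 km/h.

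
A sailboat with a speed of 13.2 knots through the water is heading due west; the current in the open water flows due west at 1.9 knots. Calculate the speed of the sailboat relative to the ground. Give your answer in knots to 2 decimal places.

15.10 knots

Taking east as x and north as y: velocity relative to the water = (-13.200, 0.000) knots; the water relative to ground = (-1.900, 0.000) knots.
Velocity relative to ground = (-13.200, 0.000) + (-1.900, 0.000) = (-15.100, 0.000) knots.
Speed = |(-15.100, 0.000)| = 15.100 knots.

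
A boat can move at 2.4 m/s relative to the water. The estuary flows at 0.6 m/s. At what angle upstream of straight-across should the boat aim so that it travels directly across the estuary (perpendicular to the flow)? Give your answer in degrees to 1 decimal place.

14.5°

To cancel the current, the upstream component of the boat's velocity must equal the flow: 2.4 sin θ = 0.6.
sin θ = 0.6 / 2.4 = 0.2500.
θ = arcsin(0.2500) = 14.478°.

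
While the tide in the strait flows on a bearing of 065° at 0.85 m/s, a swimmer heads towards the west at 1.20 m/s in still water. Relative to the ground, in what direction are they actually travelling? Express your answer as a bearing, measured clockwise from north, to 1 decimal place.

309.9°

Taking east as x and north as y: velocity relative to the water = (-1.200, 0.000) m/s; the water relative to ground = (0.770, 0.359) m/s.
Velocity relative to ground = (-1.200, 0.000) + (0.770, 0.359) = (-0.430, 0.359) m/s.
Bearing = atan2(-0.43, 0.36) = 309.90° clockwise from north.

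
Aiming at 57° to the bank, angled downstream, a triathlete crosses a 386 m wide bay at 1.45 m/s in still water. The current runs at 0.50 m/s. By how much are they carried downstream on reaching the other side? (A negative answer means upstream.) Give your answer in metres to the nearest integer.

409 m

Perpendicular speed = 1.216 m/s; crossing time = 386 / 1.216 = 317.415 s.
Net downstream speed = 1.290 m/s.
Drift = 1.290 × 317.415 = 409.379 m (downstream).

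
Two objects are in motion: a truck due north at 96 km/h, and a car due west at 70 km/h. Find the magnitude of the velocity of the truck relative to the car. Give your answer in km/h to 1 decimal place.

Taking east as x and north as y: truck velocity = (0.000, 96.000) km/h; car velocity = (-70.000, 0.000) km/h.
Velocity of truck relative to car = (0.000, 96.000) − (-70.000, 0.000) = (70.000, 96.000) km/h.
Magnitude = |(70.000, 96.000)| = 118.811 km/h.

118.8 km/h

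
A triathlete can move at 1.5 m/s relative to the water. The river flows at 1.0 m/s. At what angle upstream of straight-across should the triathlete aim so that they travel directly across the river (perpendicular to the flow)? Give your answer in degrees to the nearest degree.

To cancel the current, the upstream component of the triathlete's velocity must equal the flow: 1.5 sin θ = 1.0.
sin θ = 1.0 / 1.5 = 0.6667.
θ = arcsin(0.6667) = 41.810°.

42°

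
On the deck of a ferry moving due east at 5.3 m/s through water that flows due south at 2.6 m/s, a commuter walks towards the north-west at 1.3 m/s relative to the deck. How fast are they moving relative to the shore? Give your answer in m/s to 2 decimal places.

In east/north components (m/s): commuter relative to ferry = (-0.919, 0.919); ferry relative to water = (5.300, 0.000); water relative to ground = (0.000, -2.600).
Sum = (4.381, -1.681) m/s.
Speed = |(4.381, -1.681)| = 4.692 m/s.

4.69 m/s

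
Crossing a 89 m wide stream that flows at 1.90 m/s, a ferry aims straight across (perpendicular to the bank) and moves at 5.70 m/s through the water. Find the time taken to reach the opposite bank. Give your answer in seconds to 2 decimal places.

The component of the ferry's velocity perpendicular to the bank is 5.70 m/s.
The flow acts along the bank and has no component across it.
Time = 89 / 5.700 = 15.614 s.

15.61 s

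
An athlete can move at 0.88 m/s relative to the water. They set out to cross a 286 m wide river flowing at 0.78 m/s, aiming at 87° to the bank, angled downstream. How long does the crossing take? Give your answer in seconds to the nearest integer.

325 s

The component of the athlete's velocity perpendicular to the bank is 0.88 × sin 87° = 0.879 m/s.
The flow acts along the bank and has no component across it.
Time = 286 / 0.879 = 325.446 s.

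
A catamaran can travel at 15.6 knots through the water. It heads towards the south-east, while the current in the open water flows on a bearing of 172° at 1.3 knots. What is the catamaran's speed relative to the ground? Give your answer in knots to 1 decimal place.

16.7 knots

Taking east as x and north as y: velocity relative to the water = (11.031, -11.031) knots; the water relative to ground = (0.181, -1.287) knots.
Velocity relative to ground = (11.031, -11.031) + (0.181, -1.287) = (11.212, -12.318) knots.
Speed = |(11.212, -12.318)| = 16.657 knots.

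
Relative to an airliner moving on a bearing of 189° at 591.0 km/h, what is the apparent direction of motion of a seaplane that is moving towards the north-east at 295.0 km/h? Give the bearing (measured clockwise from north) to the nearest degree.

021°

Taking east as x and north as y: seaplane velocity = (208.597, 208.597) km/h; airliner velocity = (-92.453, -583.724) km/h.
Velocity of seaplane relative to airliner = (208.597, 208.597) − (-92.453, -583.724) = (301.049, 792.320) km/h.
Bearing = atan2(301.05, 792.32) = 20.80° clockwise from north.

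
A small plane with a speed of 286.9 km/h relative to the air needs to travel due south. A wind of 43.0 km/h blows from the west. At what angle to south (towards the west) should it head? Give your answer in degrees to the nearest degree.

9°

The wind pushes perpendicular to the desired track; the heading must have a component into the wind equal to 43.0 km/h: 286.9 sin θ = 43.0.
sin θ = 0.1499, so θ = 8.620°.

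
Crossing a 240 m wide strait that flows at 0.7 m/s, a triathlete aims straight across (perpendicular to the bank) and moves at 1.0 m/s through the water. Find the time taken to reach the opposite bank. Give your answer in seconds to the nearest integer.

240 s

The component of the triathlete's velocity perpendicular to the bank is 1.0 m/s.
The flow acts along the bank and has no component across it.
Time = 240 / 1.000 = 240.000 s.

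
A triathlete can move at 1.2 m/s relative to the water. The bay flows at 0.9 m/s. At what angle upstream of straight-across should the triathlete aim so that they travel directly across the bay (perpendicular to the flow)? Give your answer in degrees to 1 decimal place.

48.6°

To cancel the current, the upstream component of the triathlete's velocity must equal the flow: 1.2 sin θ = 0.9.
sin θ = 0.9 / 1.2 = 0.7500.
θ = arcsin(0.7500) = 48.590°.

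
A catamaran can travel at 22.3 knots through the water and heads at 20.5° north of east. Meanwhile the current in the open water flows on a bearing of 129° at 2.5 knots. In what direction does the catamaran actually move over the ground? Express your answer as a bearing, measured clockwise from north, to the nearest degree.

075°

Taking east as x and north as y: velocity relative to the water = (20.888, 7.810) knots; the water relative to ground = (1.943, -1.573) knots.
Velocity relative to ground = (20.888, 7.810) + (1.943, -1.573) = (22.831, 6.236) knots.
Bearing = atan2(22.83, 6.24) = 74.72° clockwise from north.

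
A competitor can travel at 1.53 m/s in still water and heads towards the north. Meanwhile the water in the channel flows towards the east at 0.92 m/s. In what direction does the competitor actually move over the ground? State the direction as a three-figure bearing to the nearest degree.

Taking east as x and north as y: velocity relative to the water = (0.000, 1.530) m/s; the water relative to ground = (0.920, 0.000) m/s.
Velocity relative to ground = (0.000, 1.530) + (0.920, 0.000) = (0.920, 1.530) m/s.
Bearing = atan2(0.92, 1.53) = 31.02° clockwise from north.

031°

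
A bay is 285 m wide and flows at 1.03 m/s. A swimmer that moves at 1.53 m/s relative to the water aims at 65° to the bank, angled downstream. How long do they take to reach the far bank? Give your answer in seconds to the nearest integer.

The component of the swimmer's velocity perpendicular to the bank is 1.53 × sin 65° = 1.387 m/s.
The flow acts along the bank and has no component across it.
Time = 285 / 1.387 = 205.531 s.

206 s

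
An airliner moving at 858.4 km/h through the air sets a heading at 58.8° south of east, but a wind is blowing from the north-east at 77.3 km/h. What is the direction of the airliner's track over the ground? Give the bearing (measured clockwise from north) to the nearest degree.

154°

Taking east as x and north as y: velocity relative to the air = (444.674, -734.245) km/h; the air relative to ground = (-54.659, -54.659) km/h.
Velocity relative to ground = (444.674, -734.245) + (-54.659, -54.659) = (390.015, -788.904) km/h.
Bearing = atan2(390.02, -788.90) = 153.69° clockwise from north.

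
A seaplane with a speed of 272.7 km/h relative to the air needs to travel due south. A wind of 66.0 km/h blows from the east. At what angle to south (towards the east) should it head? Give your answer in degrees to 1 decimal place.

14.0°

The wind pushes perpendicular to the desired track; the heading must have a component into the wind equal to 66.0 km/h: 272.7 sin θ = 66.0.
sin θ = 0.2420, so θ = 14.006°.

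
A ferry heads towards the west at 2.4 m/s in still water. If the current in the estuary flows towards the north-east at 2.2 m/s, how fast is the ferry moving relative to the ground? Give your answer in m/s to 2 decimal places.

1.77 m/s

Taking east as x and north as y: velocity relative to the water = (-2.400, 0.000) m/s; the water relative to ground = (1.556, 1.556) m/s.
Velocity relative to ground = (-2.400, 0.000) + (1.556, 1.556) = (-0.844, 1.556) m/s.
Speed = |(-0.844, 1.556)| = 1.770 m/s.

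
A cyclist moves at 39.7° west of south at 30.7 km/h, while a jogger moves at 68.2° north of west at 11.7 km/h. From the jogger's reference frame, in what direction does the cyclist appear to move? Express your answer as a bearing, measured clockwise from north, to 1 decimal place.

203.9°

Taking east as x and north as y: cyclist velocity = (-19.610, -23.621) km/h; jogger velocity = (-4.345, 10.863) km/h.
Velocity of cyclist relative to jogger = (-19.610, -23.621) − (-4.345, 10.863) = (-15.265, -34.484) km/h.
Bearing = atan2(-15.27, -34.48) = 203.88° clockwise from north.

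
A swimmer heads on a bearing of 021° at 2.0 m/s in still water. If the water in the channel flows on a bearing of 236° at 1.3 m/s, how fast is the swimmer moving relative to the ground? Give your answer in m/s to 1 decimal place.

1.2 m/s

Taking east as x and north as y: velocity relative to the water = (0.717, 1.867) m/s; the water relative to ground = (-1.078, -0.727) m/s.
Velocity relative to ground = (0.717, 1.867) + (-1.078, -0.727) = (-0.361, 1.140) m/s.
Speed = |(-0.361, 1.140)| = 1.196 m/s.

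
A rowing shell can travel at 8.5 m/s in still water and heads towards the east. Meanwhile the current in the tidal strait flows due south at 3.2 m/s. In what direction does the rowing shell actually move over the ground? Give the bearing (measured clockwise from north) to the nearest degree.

111°

Taking east as x and north as y: velocity relative to the water = (8.500, 0.000) m/s; the water relative to ground = (0.000, -3.200) m/s.
Velocity relative to ground = (8.500, 0.000) + (0.000, -3.200) = (8.500, -3.200) m/s.
Bearing = atan2(8.50, -3.20) = 110.63° clockwise from north.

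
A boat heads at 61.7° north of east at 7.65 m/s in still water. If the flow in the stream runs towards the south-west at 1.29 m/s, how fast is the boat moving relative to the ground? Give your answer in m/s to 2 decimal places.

6.43 m/s

Taking east as x and north as y: velocity relative to the water = (3.627, 6.736) m/s; the water relative to ground = (-0.912, -0.912) m/s.
Velocity relative to ground = (3.627, 6.736) + (-0.912, -0.912) = (2.715, 5.823) m/s.
Speed = |(2.715, 5.823)| = 6.425 m/s.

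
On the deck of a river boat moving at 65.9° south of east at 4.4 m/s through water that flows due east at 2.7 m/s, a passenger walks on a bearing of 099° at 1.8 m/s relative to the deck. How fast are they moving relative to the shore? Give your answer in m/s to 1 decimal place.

7.6 m/s

In east/north components (m/s): passenger relative to river boat = (1.778, -0.282); river boat relative to water = (1.797, -4.016); water relative to ground = (2.700, 0.000).
Sum = (6.274, -4.298) m/s.
Speed = |(6.274, -4.298)| = 7.605 m/s.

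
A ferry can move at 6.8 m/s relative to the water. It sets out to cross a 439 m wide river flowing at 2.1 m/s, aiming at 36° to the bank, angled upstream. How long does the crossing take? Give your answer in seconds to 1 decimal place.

The component of the ferry's velocity perpendicular to the bank is 6.8 × sin 36° = 3.997 m/s.
The current is parallel to the bank, so it does not affect the crossing time.
Time = 439 / 3.997 = 109.834 s.

109.8 s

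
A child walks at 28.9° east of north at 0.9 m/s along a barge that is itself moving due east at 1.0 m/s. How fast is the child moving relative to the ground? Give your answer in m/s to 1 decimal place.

Taking east as x and north as y: barge velocity = (1.000, 0.000) m/s; child velocity relative to barge = (0.435, 0.788) m/s.
Velocity relative to ground = (1.000, 0.000) + (0.435, 0.788) = (1.435, 0.788) m/s.
Speed = |(1.435, 0.788)| = 1.637 m/s.

1.6 m/s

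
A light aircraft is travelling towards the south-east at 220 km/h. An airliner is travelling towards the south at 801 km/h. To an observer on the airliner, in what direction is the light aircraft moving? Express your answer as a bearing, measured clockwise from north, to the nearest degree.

014°

Taking east as x and north as y: light aircraft velocity = (155.563, -155.563) km/h; airliner velocity = (0.000, -801.000) km/h.
Velocity of light aircraft relative to airliner = (155.563, -155.563) − (0.000, -801.000) = (155.563, 645.437) km/h.
Bearing = atan2(155.56, 645.44) = 13.55° clockwise from north.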